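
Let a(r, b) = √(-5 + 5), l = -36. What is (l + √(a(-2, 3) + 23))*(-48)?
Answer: 1728 - 48*√23 ≈ 1497.8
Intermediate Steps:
a(r, b) = 0 (a(r, b) = √0 = 0)
(l + √(a(-2, 3) + 23))*(-48) = (-36 + √(0 + 23))*(-48) = (-36 + √23)*(-48) = 1728 - 48*√23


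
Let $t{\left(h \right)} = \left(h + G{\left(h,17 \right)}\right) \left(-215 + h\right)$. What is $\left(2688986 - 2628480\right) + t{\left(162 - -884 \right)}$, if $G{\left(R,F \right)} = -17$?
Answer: $915605$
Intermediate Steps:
$t{\left(h \right)} = \left(-215 + h\right) \left(-17 + h\right)$ ($t{\left(h \right)} = \left(h - 17\right) \left(-215 + h\right) = \left(-17 + h\right) \left(-215 + h\right) = \left(-215 + h\right) \left(-17 + h\right)$)
$\left(2688986 - 2628480\right) + t{\left(162 - -884 \right)} = \left(2688986 - 2628480\right) + \left(3655 + \left(162 - -884\right)^{2} - 232 \left(162 - -884\right)\right) = 60506 + \left(3655 + \left(162 + 884\right)^{2} - 232 \left(162 + 884\right)\right) = 60506 + \left(3655 + 1046^{2} - 242672\right) = 60506 + \left(3655 + 1094116 - 242672\right) = 60506 + 855099 = 915605$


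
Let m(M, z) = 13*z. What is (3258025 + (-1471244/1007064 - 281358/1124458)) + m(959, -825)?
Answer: 459655548237982367/141550146414 ≈ 3.2473e+6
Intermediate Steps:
(3258025 + (-1471244/1007064 - 281358/1124458)) + m(959, -825) = (3258025 + (-1471244/1007064 - 281358/1124458)) + 13*(-825) = (3258025 + (-1471244*1/1007064 - 281358*1/1124458)) - 10725 = (3258025 + (-367811/251766 - 140679/562229)) - 10725 = (3258025 - 242212199833/141550146414) - 10725 = 461173673558272517/141550146414 - 10725 = 459655548237982367/141550146414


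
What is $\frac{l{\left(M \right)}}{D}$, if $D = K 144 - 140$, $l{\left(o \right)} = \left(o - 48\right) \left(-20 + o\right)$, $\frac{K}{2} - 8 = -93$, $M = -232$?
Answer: $- \frac{3528}{1231} \approx -2.866$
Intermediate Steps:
$K = -170$ ($K = 16 + 2 \left(-93\right) = 16 - 186 = -170$)
$l{\left(o \right)} = \left(-48 + o\right) \left(-20 + o\right)$
$D = -24620$ ($D = \left(-170\right) 144 - 140 = -24480 - 140 = -24620$)
$\frac{l{\left(M \right)}}{D} = \frac{960 + \left(-232\right)^{2} - -15776}{-24620} = \left(960 + 53824 + 15776\right) \left(- \frac{1}{24620}\right) = 70560 \left(- \frac{1}{24620}\right) = - \frac{3528}{1231}$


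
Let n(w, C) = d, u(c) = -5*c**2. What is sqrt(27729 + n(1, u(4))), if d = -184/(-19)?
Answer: sqrt(10013665)/19 ≈ 166.55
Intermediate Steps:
d = 184/19 (d = -184*(-1/19) = 184/19 ≈ 9.6842)
n(w, C) = 184/19
sqrt(27729 + n(1, u(4))) = sqrt(27729 + 184/19) = sqrt(527035/19) = sqrt(10013665)/19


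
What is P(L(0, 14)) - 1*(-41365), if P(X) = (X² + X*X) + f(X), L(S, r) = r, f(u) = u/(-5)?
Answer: 208771/5 ≈ 41754.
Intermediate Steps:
f(u) = -u/5 (f(u) = u*(-⅕) = -u/5)
P(X) = 2*X² - X/5 (P(X) = (X² + X*X) - X/5 = (X² + X²) - X/5 = 2*X² - X/5)
P(L(0, 14)) - 1*(-41365) = (⅕)*14*(-1 + 10*14) - 1*(-41365) = (⅕)*14*(-1 + 140) + 41365 = (⅕)*14*139 + 41365 = 1946/5 + 41365 = 208771/5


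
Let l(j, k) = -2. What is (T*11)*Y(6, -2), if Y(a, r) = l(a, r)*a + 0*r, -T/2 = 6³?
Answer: 57024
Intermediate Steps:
T = -432 (T = -2*6³ = -2*216 = -432)
Y(a, r) = -2*a (Y(a, r) = -2*a + 0*r = -2*a + 0 = -2*a)
(T*11)*Y(6, -2) = (-432*11)*(-2*6) = -4752*(-12) = 57024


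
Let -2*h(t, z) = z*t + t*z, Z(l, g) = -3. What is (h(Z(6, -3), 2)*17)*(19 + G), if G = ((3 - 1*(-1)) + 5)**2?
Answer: 10200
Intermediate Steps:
h(t, z) = -t*z (h(t, z) = -(z*t + t*z)/2 = -(t*z + t*z)/2 = -t*z)
G = 81 (G = ((3 + 1) + 5)**2 = (4 + 5)**2 = 9**2 = 81)
(h(Z(6, -3), 2)*17)*(19 + G) = (-1*(-3)*2*17)*(19 + 81) = (6*17)*100 = 102*100 = 10200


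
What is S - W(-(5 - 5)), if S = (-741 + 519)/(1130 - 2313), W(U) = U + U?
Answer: 222/1183 ≈ 0.18766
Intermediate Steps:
W(U) = 2*U
S = 222/1183 (S = -222/(-1183) = -222*(-1/1183) = 222/1183 ≈ 0.18766)
S - W(-(5 - 5)) = 222/1183 - 2*(-(5 - 5)) = 222/1183 - 2*(-1*0) = 222/1183 - 2*0 = 222/1183 - 1*0 = 222/1183 + 0 = 222/1183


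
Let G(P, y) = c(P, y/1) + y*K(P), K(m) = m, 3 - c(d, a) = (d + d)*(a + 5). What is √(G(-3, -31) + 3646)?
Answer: √3586 ≈ 59.883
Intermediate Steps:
c(d, a) = 3 - 2*d*(5 + a) (c(d, a) = 3 - (d + d)*(a + 5) = 3 - 2*d*(5 + a))
G(P, y) = 3 - 10*P - P*y (G(P, y) = (3 - 10*P - 2*y/1*P) + y*P = (3 - 10*P - 2*y*1*P) + P*y = (3 - 10*P - 2*y*P) + P*y = (3 - 10*P - 2*P*y) + P*y = 3 - 10*P - P*y)
√(G(-3, -31) + 3646) = √((3 - 10*(-3) - 1*(-3)*(-31)) + 3646) = √((3 + 30 - 93) + 3646) = √(-60 + 3646) = √3586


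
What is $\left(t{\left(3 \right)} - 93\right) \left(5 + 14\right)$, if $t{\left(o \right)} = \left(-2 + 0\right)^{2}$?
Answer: $-1691$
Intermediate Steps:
$t{\left(o \right)} = 4$ ($t{\left(o \right)} = \left(-2\right)^{2} = 4$)
$\left(t{\left(3 \right)} - 93\right) \left(5 + 14\right) = \left(4 - 93\right) \left(5 + 14\right) = \left(-89\right) 19 = -1691$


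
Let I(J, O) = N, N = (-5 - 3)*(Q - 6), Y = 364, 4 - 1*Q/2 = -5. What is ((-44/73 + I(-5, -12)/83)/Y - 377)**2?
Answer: 255677093888836/1798862569 ≈ 1.4213e+5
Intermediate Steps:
Q = 18 (Q = 8 - 2*(-5) = 8 + 10 = 18)
N = -96 (N = (-5 - 3)*(18 - 6) = -8*12 = -96)
I(J, O) = -96
((-44/73 + I(-5, -12)/83)/Y - 377)**2 = ((-44/73 - 96/83)/364 - 377)**2 = ((-44*1/73 - 96*1/83)*(1/364) - 377)**2 = ((-44/73 - 96/83)*(1/364) - 377)**2 = (-10660/6059*1/364 - 377)**2 = (-205/42413 - 377)**2 = (-15989906/42413)**2 = 255677093888836/1798862569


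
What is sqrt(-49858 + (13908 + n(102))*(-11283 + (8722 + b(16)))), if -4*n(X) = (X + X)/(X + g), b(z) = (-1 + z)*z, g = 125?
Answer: I*sqrt(1665922498237)/227 ≈ 5685.9*I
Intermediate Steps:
b(z) = z*(-1 + z)
n(X) = -X/(2*(125 + X)) (n(X) = -(X + X)/(4*(X + 125)) = -2*X/(4*(125 + X)) = -X/(2*(125 + X)))
sqrt(-49858 + (13908 + n(102))*(-11283 + (8722 + b(16)))) = sqrt(-49858 + (13908 - 1*102/(250 + 2*102))*(-11283 + (8722 + 16*(-1 + 16)))) = sqrt(-49858 + (13908 - 1*102/(250 + 204))*(-11283 + (8722 + 16*15))) = sqrt(-49858 + (13908 - 1*102/454)*(-11283 + (8722 + 240))) = sqrt(-49858 + (13908 - 1*102*1/454)*(-11283 + 8962)) = sqrt(-49858 + (13908 - 51/227)*(-2321)) = sqrt(-49858 + (3157065/227)*(-2321)) = sqrt(-49858 - 7327547865/227) = sqrt(-7338865631/227) = I*sqrt(1665922498237)/227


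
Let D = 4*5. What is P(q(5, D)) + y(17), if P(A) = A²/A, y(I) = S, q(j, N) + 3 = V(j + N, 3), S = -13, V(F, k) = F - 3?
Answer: 6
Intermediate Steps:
D = 20
V(F, k) = -3 + F
q(j, N) = -6 + N + j (q(j, N) = -3 + (-3 + (j + N)) = -3 + (-3 + (N + j)) = -3 + (-3 + N + j) = -6 + N + j)
y(I) = -13
P(A) = A
P(q(5, D)) + y(17) = (-6 + 20 + 5) - 13 = 19 - 13 = 6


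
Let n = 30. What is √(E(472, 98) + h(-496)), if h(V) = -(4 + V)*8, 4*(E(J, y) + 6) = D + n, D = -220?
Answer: √15530/2 ≈ 62.310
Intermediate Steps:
E(J, y) = -107/2 (E(J, y) = -6 + (-220 + 30)/4 = -6 + (¼)*(-190) = -6 - 95/2 = -107/2)
h(V) = -32 - 8*V (h(V) = (-4 - V)*8 = -32 - 8*V)
√(E(472, 98) + h(-496)) = √(-107/2 + (-32 - 8*(-496))) = √(-107/2 + (-32 + 3968)) = √(-107/2 + 3936) = √(7765/2) = √15530/2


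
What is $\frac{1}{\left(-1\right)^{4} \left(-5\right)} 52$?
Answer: $- \frac{52}{5} \approx -10.4$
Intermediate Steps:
$\frac{1}{\left(-1\right)^{4} \left(-5\right)} 52 = \frac{1}{1 \left(-5\right)} 52 = \frac{1}{-5} \cdot 52 = \left(- \frac{1}{5}\right) 52 = - \frac{52}{5}$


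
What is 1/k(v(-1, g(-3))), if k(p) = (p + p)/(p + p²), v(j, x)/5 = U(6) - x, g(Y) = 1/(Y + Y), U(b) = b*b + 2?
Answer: 1151/12 ≈ 95.917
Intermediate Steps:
U(b) = 2 + b² (U(b) = b² + 2 = 2 + b²)
g(Y) = 1/(2*Y)
v(j, x) = 190 - 5*x (v(j, x) = 5*((2 + 6²) - x) = 5*((2 + 36) - x) = 5*(38 - x) = 190 - 5*x)
k(p) = 2*p/(p + p²) (k(p) = (2*p)/(p + p²) = 2*p/(p + p²))
1/k(v(-1, g(-3))) = 1/(2/(1 + (190 - 5/(2*(-3))))) = 1/(2/(1 + (190 - 5*(-1)/(2*3)))) = 1/(2/(1 + (190 - 5*(-⅙)))) = 1/(2/(1 + (190 + ⅚))) = 1/(2/(1 + 1145/6)) = 1/(2/(1151/6)) = 1/(2*(6/1151)) = 1/(12/1151) = 1151/12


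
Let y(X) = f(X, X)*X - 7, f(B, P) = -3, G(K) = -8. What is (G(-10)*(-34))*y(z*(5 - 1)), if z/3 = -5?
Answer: 47056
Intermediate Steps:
z = -15 (z = 3*(-5) = -15)
y(X) = -7 - 3*X (y(X) = -3*X - 7 = -7 - 3*X)
(G(-10)*(-34))*y(z*(5 - 1)) = (-8*(-34))*(-7 - (-45)*(5 - 1)) = 272*(-7 - (-45)*4) = 272*(-7 - 3*(-60)) = 272*(-7 + 180) = 272*173 = 47056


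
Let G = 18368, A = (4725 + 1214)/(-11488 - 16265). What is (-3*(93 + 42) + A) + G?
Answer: 498521200/27753 ≈ 17963.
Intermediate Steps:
A = -5939/27753 (A = 5939/(-27753) = 5939*(-1/27753) = -5939/27753 ≈ -0.21399)
(-3*(93 + 42) + A) + G = (-3*(93 + 42) - 5939/27753) + 18368 = (-3*135 - 5939/27753) + 18368 = (-405 - 5939/27753) + 18368 = -11245904/27753 + 18368 = 498521200/27753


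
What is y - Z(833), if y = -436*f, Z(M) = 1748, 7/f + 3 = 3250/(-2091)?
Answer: -10264472/9523 ≈ -1077.9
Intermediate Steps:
f = -14637/9523 (f = 7/(-3 + 3250/(-2091)) = 7/(-3 + 3250*(-1/2091)) = 7/(-3 - 3250/2091) = 7/(-9523/2091) = 7*(-2091/9523) = -14637/9523 ≈ -1.5370)
y = 6381732/9523 (y = -436*(-14637/9523) = 6381732/9523 ≈ 670.14)
y - Z(833) = 6381732/9523 - 1*1748 = 6381732/9523 - 1748 = -10264472/9523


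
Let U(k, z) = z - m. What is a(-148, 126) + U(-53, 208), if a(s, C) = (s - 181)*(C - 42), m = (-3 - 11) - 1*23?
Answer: -27391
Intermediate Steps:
m = -37 (m = -14 - 23 = -37)
a(s, C) = (-181 + s)*(-42 + C)
U(k, z) = 37 + z (U(k, z) = z - 1*(-37) = z + 37 = 37 + z)
a(-148, 126) + U(-53, 208) = (7602 - 181*126 - 42*(-148) + 126*(-148)) + (37 + 208) = (7602 - 22806 + 6216 - 18648) + 245 = -27636 + 245 = -27391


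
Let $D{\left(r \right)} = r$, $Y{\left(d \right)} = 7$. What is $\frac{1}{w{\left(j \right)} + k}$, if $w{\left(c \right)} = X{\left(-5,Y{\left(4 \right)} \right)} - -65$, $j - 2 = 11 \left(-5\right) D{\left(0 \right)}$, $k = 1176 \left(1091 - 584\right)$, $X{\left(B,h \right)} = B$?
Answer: $\frac{1}{596292} \approx 1.677 \cdot 10^{-6}$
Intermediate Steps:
$k = 596232$ ($k = 1176 \cdot 507 = 596232$)
$j = 2$ ($j = 2 + 11 \left(-5\right) 0 = 2 - 0 = 2 + 0 = 2$)
$w{\left(c \right)} = 60$ ($w{\left(c \right)} = -5 - -65 = -5 + 65 = 60$)
$\frac{1}{w{\left(j \right)} + k} = \frac{1}{60 + 596232} = \frac{1}{596292}$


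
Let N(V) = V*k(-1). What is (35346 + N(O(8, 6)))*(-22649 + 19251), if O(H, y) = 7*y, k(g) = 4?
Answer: -120676572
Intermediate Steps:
N(V) = 4*V (N(V) = V*4 = 4*V)
(35346 + N(O(8, 6)))*(-22649 + 19251) = (35346 + 4*(7*6))*(-22649 + 19251) = (35346 + 4*42)*(-3398) = (35346 + 168)*(-3398) = 35514*(-3398) = -120676572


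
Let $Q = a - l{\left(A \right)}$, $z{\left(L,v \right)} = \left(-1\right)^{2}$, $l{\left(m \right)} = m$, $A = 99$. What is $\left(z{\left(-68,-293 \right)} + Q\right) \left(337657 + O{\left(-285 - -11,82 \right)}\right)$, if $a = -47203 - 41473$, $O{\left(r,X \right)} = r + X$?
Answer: $-29958117910$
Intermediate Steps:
$z{\left(L,v \right)} = 1$
$O{\left(r,X \right)} = X + r$
$a = -88676$ ($a = -47203 - 41473 = -88676$)
$Q = -88775$ ($Q = -88676 - 99 = -88775$)
$\left(z{\left(-68,-293 \right)} + Q\right) \left(337657 + O{\left(-285 - -11,82 \right)}\right) = \left(1 - 88775\right) \left(337657 + \left(82 - 274\right)\right) = - 88774 \left(337657 + \left(82 + \left(-285 + 11\right)\right)\right) = - 88774 \left(337657 + \left(82 - 274\right)\right) = - 88774 \left(337657 - 192\right) = \left(-88774\right) 337465 = -29958117910$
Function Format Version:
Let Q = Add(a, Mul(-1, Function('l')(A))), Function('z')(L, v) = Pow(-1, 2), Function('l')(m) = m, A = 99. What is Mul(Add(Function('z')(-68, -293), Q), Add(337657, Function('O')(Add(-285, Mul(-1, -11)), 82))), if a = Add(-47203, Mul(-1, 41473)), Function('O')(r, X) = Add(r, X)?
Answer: -29958117910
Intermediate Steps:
Function('z')(L, v) = 1
Function('O')(r, X) = Add(X, r)
a = -88676 (a = Add(-47203, -41473) = -88676)
Q = -88775 (Q = Add(-88676, Mul(-1, 99)) = Add(-88676, -99) = -88775)
Mul(Add(Function('z')(-68, -293), Q), Add(337657, Function('O')(Add(-285, Mul(-1, -11)), 82))) = Mul(Add(1, -88775), Add(337657, Add(82, Add(-285, Mul(-1, -11))))) = Mul(-88774, Add(337657, Add(82, Add(-285, 11)))) = Mul(-88774, Add(337657, Add(82, -274))) = Mul(-88774, Add(337657, -192)) = Mul(-88774, 337465) = -29958117910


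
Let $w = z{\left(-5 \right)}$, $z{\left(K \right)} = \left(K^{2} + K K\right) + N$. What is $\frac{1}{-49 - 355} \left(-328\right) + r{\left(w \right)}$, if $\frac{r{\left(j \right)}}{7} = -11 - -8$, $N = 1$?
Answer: $- \frac{2039}{101} \approx -20.188$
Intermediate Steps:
$z{\left(K \right)} = 1 + 2 K^{2}$ ($z{\left(K \right)} = \left(K^{2} + K K\right) + 1 = \left(K^{2} + K^{2}\right) + 1 = 2 K^{2} + 1 = 1 + 2 K^{2}$)
$w = 51$ ($w = 1 + 2 \left(-5\right)^{2} = 1 + 2 \cdot 25 = 1 + 50 = 51$)
$r{\left(j \right)} = -21$ ($r{\left(j \right)} = 7 \left(-11 - -8\right) = 7 \left(-11 + 8\right) = 7 \left(-3\right) = -21$)
$\frac{1}{-49 - 355} \left(-328\right) + r{\left(w \right)} = \frac{1}{-49 - 355} \left(-328\right) - 21 = \frac{1}{-404} \left(-328\right) - 21 = \left(- \frac{1}{404}\right) \left(-328\right) - 21 = \frac{82}{101} - 21 = - \frac{2039}{101}$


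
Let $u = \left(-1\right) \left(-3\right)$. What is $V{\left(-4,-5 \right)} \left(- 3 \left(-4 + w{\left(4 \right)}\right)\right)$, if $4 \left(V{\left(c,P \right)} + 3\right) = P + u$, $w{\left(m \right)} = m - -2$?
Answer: $21$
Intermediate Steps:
$w{\left(m \right)} = 2 + m$ ($w{\left(m \right)} = m + 2 = 2 + m$)
$u = 3$
$V{\left(c,P \right)} = - \frac{9}{4} + \frac{P}{4}$ ($V{\left(c,P \right)} = -3 + \frac{P + 3}{4} = -3 + \frac{3 + P}{4} = -3 + \left(\frac{3}{4} + \frac{P}{4}\right) = - \frac{9}{4} + \frac{P}{4}$)
$V{\left(-4,-5 \right)} \left(- 3 \left(-4 + w{\left(4 \right)}\right)\right) = \left(- \frac{9}{4} + \frac{1}{4} \left(-5\right)\right) \left(- 3 \left(-4 + \left(2 + 4\right)\right)\right) = \left(- \frac{9}{4} - \frac{5}{4}\right) \left(- 3 \left(-4 + 6\right)\right) = - \frac{7 \left(\left(-3\right) 2\right)}{2} = \left(- \frac{7}{2}\right) \left(-6\right) = 21$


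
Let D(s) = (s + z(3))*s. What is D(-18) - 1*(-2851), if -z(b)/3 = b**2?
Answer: 3661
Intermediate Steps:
z(b) = -3*b**2
D(s) = s*(-27 + s) (D(s) = (s - 3*3**2)*s = (s - 3*9)*s = (s - 27)*s = (-27 + s)*s = s*(-27 + s))
D(-18) - 1*(-2851) = -18*(-27 - 18) - 1*(-2851) = -18*(-45) + 2851 = 810 + 2851 = 3661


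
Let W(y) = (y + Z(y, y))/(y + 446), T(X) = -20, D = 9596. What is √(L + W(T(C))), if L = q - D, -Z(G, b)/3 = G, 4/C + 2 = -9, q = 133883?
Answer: √5638781163/213 ≈ 352.54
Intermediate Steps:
C = -4/11 (C = 4/(-2 - 9) = 4/(-11) = 4*(-1/11) = -4/11 ≈ -0.36364)
Z(G, b) = -3*G
W(y) = -2*y/(446 + y) (W(y) = (y - 3*y)/(y + 446) = (-2*y)/(446 + y) = -2*y/(446 + y))
L = 124287 (L = 133883 - 1*9596 = 133883 - 9596 = 124287)
√(L + W(T(C))) = √(124287 - 2*(-20)/(446 - 20)) = √(124287 - 2*(-20)/426) = √(124287 - 2*(-20)*1/426) = √(124287 + 20/213) = √(26473151/213) = √5638781163/213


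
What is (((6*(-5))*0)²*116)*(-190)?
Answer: 0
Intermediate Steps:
(((6*(-5))*0)²*116)*(-190) = ((-30*0)²*116)*(-190) = (0²*116)*(-190) = (0*116)*(-190) = 0*(-190) = 0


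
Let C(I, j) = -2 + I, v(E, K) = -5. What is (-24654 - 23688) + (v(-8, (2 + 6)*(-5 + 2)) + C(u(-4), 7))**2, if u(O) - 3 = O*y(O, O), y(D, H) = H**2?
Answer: -43718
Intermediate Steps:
u(O) = 3 + O**3 (u(O) = 3 + O*O**2 = 3 + O**3)
(-24654 - 23688) + (v(-8, (2 + 6)*(-5 + 2)) + C(u(-4), 7))**2 = (-24654 - 23688) + (-5 + (-2 + (3 + (-4)**3)))**2 = -48342 + (-5 + (-2 + (3 - 64)))**2 = -48342 + (-5 + (-2 - 61))**2 = -48342 + (-5 - 63)**2 = -48342 + (-68)**2 = -48342 + 4624 = -43718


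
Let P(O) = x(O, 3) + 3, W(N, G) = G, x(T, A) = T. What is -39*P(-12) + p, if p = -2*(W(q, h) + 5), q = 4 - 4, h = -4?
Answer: 349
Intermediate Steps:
q = 0
P(O) = 3 + O (P(O) = O + 3 = 3 + O)
p = -2 (p = -2*(-4 + 5) = -2*1 = -2)
-39*P(-12) + p = -39*(3 - 12) - 2 = -39*(-9) - 2 = 351 - 2 = 349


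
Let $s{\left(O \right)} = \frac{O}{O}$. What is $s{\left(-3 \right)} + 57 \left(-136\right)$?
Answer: $-7751$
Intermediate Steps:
$s{\left(O \right)} = 1$
$s{\left(-3 \right)} + 57 \left(-136\right) = 1 + 57 \left(-136\right) = 1 - 7752 = -7751$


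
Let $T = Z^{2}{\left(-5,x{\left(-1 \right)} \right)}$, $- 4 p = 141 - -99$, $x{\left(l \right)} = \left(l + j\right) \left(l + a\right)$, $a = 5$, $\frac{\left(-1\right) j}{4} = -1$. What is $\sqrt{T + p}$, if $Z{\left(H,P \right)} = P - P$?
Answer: $2 i \sqrt{15} \approx 7.746 i$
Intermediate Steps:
$j = 4$ ($j = \left(-4\right) \left(-1\right) = 4$)
$x{\left(l \right)} = \left(4 + l\right) \left(5 + l\right)$ ($x{\left(l \right)} = \left(l + 4\right) \left(l + 5\right) = \left(4 + l\right) \left(5 + l\right)$)
$p = -60$ ($p = - \frac{141 - -99}{4} = - \frac{141 + 99}{4} = \left(- \frac{1}{4}\right) 240 = -60$)
$Z{\left(H,P \right)} = 0$
$T = 0$ ($T = 0^{2} = 0$)
$\sqrt{T + p} = \sqrt{0 - 60} = \sqrt{-60} = 2 i \sqrt{15}$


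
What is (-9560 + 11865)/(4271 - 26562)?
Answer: -2305/22291 ≈ -0.10340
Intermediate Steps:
(-9560 + 11865)/(4271 - 26562) = 2305/(-22291) = 2305*(-1/22291) = -2305/22291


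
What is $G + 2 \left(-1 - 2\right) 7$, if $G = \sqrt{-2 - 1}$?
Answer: $-42 + i \sqrt{3} \approx -42.0 + 1.732 i$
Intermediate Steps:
$G = i \sqrt{3}$ ($G = \sqrt{-3} = i \sqrt{3} \approx 1.732 i$)
$G + 2 \left(-1 - 2\right) 7 = i \sqrt{3} + 2 \left(-1 - 2\right) 7 = i \sqrt{3} + 2 \left(-3\right) 7 = i \sqrt{3} - 42 = -42 + i \sqrt{3}$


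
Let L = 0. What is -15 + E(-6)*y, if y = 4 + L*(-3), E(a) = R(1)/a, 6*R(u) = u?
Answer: -136/9 ≈ -15.111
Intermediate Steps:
R(u) = u/6
E(a) = 1/(6*a) (E(a) = ((1/6)*1)/a = 1/(6*a))
y = 4 (y = 4 + 0*(-3) = 4 + 0 = 4)
-15 + E(-6)*y = -15 + ((1/6)/(-6))*4 = -15 + ((1/6)*(-1/6))*4 = -15 - 1/36*4 = -15 - 1/9 = -136/9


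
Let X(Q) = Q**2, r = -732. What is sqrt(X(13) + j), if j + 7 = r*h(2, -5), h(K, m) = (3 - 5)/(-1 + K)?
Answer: sqrt(1626) ≈ 40.324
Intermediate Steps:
h(K, m) = -2/(-1 + K)
j = 1457 (j = -7 - (-1464)/(-1 + 2) = -7 - (-1464)/1 = -7 - (-1464) = -7 - 732*(-2) = -7 + 1464 = 1457)
sqrt(X(13) + j) = sqrt(13**2 + 1457) = sqrt(169 + 1457) = sqrt(1626)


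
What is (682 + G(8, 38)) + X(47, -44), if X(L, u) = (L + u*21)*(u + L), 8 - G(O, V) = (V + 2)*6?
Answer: -2181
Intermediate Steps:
G(O, V) = -4 - 6*V (G(O, V) = 8 - (V + 2)*6 = 8 - (2 + V)*6 = 8 - (12 + 6*V) = 8 + (-12 - 6*V) = -4 - 6*V)
X(L, u) = (L + u)*(L + 21*u) (X(L, u) = (L + 21*u)*(L + u) = (L + u)*(L + 21*u))
(682 + G(8, 38)) + X(47, -44) = (682 + (-4 - 6*38)) + (47² + 21*(-44)² + 22*47*(-44)) = (682 + (-4 - 228)) + (2209 + 21*1936 - 45496) = (682 - 232) + (2209 + 40656 - 45496) = 450 - 2631 = -2181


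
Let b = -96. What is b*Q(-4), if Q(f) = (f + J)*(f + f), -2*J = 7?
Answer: -5760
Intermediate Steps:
J = -7/2 (J = -1/2*7 = -7/2 ≈ -3.5000)
Q(f) = 2*f*(-7/2 + f) (Q(f) = (f - 7/2)*(f + f) = (-7/2 + f)*(2*f) = 2*f*(-7/2 + f))
b*Q(-4) = -(-384)*(-7 + 2*(-4)) = -(-384)*(-7 - 8) = -(-384)*(-15) = -96*60 = -5760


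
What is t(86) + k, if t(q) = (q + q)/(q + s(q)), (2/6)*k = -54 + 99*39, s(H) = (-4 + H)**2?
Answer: 38888591/3405 ≈ 11421.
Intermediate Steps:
k = 11421 (k = 3*(-54 + 99*39) = 3*(-54 + 3861) = 3*3807 = 11421)
t(q) = 2*q/(q + (-4 + q)**2) (t(q) = (q + q)/(q + (-4 + q)**2) = (2*q)/(q + (-4 + q)**2) = 2*q/(q + (-4 + q)**2))
t(86) + k = 2*86/(86 + (-4 + 86)**2) + 11421 = 2*86/(86 + 82**2) + 11421 = 2*86/(86 + 6724) + 11421 = 2*86/6810 + 11421 = 2*86*(1/6810) + 11421 = 86/3405 + 11421 = 38888591/3405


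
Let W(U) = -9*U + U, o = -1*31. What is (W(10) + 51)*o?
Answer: 899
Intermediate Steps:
o = -31
W(U) = -8*U
(W(10) + 51)*o = (-8*10 + 51)*(-31) = (-80 + 51)*(-31) = -29*(-31) = 899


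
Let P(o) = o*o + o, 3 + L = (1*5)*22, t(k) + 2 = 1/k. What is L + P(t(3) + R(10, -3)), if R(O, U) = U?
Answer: 1117/9 ≈ 124.11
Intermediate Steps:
t(k) = -2 + 1/k
L = 107 (L = -3 + (1*5)*22 = -3 + 5*22 = -3 + 110 = 107)
P(o) = o + o**2 (P(o) = o**2 + o = o + o**2)
L + P(t(3) + R(10, -3)) = 107 + ((-2 + 1/3) - 3)*(1 + ((-2 + 1/3) - 3)) = 107 + (-5/3 - 3)*(1 + (-5/3 - 3)) = 107 - 14*(1 - 14/3)/3 = 107 - 14/3*(-11/3) = 107 + 154/9 = 1117/9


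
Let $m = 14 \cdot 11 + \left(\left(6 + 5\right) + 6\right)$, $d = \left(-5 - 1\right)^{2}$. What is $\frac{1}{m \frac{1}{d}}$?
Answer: $\frac{4}{19} \approx 0.21053$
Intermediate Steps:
$d = 36$ ($d = \left(-6\right)^{2} = 36$)
$m = 171$ ($m = 154 + \left(11 + 6\right) = 154 + 17 = 171$)
$\frac{1}{m \frac{1}{d}} = \frac{1}{171 \cdot \frac{1}{36}} = \frac{1}{\frac{19}{4}} = \frac{4}{19}$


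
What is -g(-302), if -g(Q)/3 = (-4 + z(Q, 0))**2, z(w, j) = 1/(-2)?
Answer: 243/4 ≈ 60.750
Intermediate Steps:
z(w, j) = -1/2
g(Q) = -243/4 (g(Q) = -3*(-4 - 1/2)**2 = -3*(-9/2)**2 = -3*81/4 = -243/4)
-g(-302) = -1*(-243/4) = 243/4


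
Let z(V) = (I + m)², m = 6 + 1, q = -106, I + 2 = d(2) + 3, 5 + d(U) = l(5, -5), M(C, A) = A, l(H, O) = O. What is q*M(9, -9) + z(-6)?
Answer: 958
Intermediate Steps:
d(U) = -10 (d(U) = -5 - 5 = -10)
I = -9 (I = -2 + (-10 + 3) = -2 - 7 = -9)
m = 7
z(V) = 4 (z(V) = (-9 + 7)² = (-2)² = 4)
q*M(9, -9) + z(-6) = -106*(-9) + 4 = 954 + 4 = 958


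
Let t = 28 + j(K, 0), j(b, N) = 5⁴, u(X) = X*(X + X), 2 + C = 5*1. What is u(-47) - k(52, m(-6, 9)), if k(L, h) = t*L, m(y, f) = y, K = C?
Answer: -29538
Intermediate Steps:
C = 3 (C = -2 + 5*1 = -2 + 5 = 3)
u(X) = 2*X² (u(X) = X*(2*X) = 2*X²)
K = 3
j(b, N) = 625
t = 653 (t = 28 + 625 = 653)
k(L, h) = 653*L
u(-47) - k(52, m(-6, 9)) = 2*(-47)² - 653*52 = 2*2209 - 1*33956 = 4418 - 33956 = -29538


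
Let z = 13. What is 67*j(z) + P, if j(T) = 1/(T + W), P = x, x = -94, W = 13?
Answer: -2377/26 ≈ -91.423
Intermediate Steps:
P = -94
j(T) = 1/(13 + T) (j(T) = 1/(T + 13) = 1/(13 + T))
67*j(z) + P = 67/(13 + 13) - 94 = 67/26 - 94 = -2377/26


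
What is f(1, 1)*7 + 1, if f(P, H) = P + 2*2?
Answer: 36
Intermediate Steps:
f(P, H) = 4 + P (f(P, H) = P + 4 = 4 + P)
f(1, 1)*7 + 1 = (4 + 1)*7 + 1 = 5*7 + 1 = 35 + 1 = 36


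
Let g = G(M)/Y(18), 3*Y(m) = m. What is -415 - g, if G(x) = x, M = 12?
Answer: -417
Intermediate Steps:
Y(m) = m/3
g = 2 (g = 12/(((⅓)*18)) = 12/6 = 12*(⅙) = 2)
-415 - g = -415 - 1*2 = -415 - 2 = -417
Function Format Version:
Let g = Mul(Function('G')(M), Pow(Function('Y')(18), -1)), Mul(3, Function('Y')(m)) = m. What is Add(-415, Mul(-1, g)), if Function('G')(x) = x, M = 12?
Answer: -417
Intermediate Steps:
Function('Y')(m) = Mul(Rational(1, 3), m)
g = 2 (g = Mul(12, Pow(Mul(Rational(1, 3), 18), -1)) = Mul(12, Pow(6, -1)) = Mul(12, Rational(1, 6)) = 2)
Add(-415, Mul(-1, g)) = Add(-415, Mul(-1, 2)) = Add(-415, -2) = -417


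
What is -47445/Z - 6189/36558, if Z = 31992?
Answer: -107360711/64975752 ≈ -1.6523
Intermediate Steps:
-47445/Z - 6189/36558 = -47445/31992 - 6189/36558 = -47445*1/31992 - 6189*1/36558 = -15815/10664 - 2063/12186 = -107360711/64975752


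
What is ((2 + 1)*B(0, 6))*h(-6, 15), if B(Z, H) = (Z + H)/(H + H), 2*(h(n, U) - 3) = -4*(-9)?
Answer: 63/2 ≈ 31.500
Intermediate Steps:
h(n, U) = 21 (h(n, U) = 3 + (-4*(-9))/2 = 3 + (½)*36 = 3 + 18 = 21)
B(Z, H) = (H + Z)/(2*H) (B(Z, H) = (H + Z)/((2*H)) = (H + Z)*(1/(2*H)) = (H + Z)/(2*H))
((2 + 1)*B(0, 6))*h(-6, 15) = ((2 + 1)*((½)*(6 + 0)/6))*21 = (3*((½)*(⅙)*6))*21 = (3*(½))*21 = (3/2)*21 = 63/2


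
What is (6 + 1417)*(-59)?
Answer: -83957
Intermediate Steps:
(6 + 1417)*(-59) = 1423*(-59) = -83957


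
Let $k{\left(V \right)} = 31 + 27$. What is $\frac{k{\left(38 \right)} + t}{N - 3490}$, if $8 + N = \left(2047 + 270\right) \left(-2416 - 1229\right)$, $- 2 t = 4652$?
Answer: $\frac{756}{2816321} \approx 0.00026844$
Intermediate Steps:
$k{\left(V \right)} = 58$
$t = -2326$ ($t = \left(- \frac{1}{2}\right) 4652 = -2326$)
$N = -8445473$ ($N = -8 + \left(2047 + 270\right) \left(-2416 - 1229\right) = -8 + 2317 \left(-2416 - 1229\right) = -8 + 2317 \left(-3645\right) = -8 - 8445465 = -8445473$)
$\frac{k{\left(38 \right)} + t}{N - 3490} = \frac{58 - 2326}{-8445473 - 3490} = - \frac{2268}{-8448963} = \left(-2268\right) \left(- \frac{1}{8448963}\right) = \frac{756}{2816321}$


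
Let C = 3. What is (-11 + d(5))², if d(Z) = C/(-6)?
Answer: 529/4 ≈ 132.25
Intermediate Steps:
d(Z) = -½ (d(Z) = 3/(-6) = 3*(-⅙) = -½)
(-11 + d(5))² = (-11 - ½)² = (-23/2)² = 529/4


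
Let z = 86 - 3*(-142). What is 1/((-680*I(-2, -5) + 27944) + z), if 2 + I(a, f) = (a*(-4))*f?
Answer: 1/57016 ≈ 1.7539e-5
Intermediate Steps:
I(a, f) = -2 - 4*a*f (I(a, f) = -2 + (a*(-4))*f = -2 + (-4*a)*f = -2 - 4*a*f)
z = 512 (z = 86 + 426 = 512)
1/((-680*I(-2, -5) + 27944) + z) = 1/((-680*(-2 - 4*(-2)*(-5)) + 27944) + 512) = 1/((-680*(-2 - 40) + 27944) + 512) = 1/((-680*(-42) + 27944) + 512) = 1/((28560 + 27944) + 512) = 1/(56504 + 512) = 1/57016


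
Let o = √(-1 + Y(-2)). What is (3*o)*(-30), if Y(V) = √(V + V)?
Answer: -90*√(-1 + 2*I) ≈ -70.754 - 114.48*I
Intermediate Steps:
Y(V) = √2*√V (Y(V) = √(2*V) = √2*√V)
o = √(-1 + 2*I) (o = √(-1 + √2*√(-2)) = √(-1 + √2*(I*√2)) = √(-1 + 2*I) ≈ 0.78615 + 1.272*I)
(3*o)*(-30) = (3*√(-1 + 2*I))*(-30) = -90*√(-1 + 2*I)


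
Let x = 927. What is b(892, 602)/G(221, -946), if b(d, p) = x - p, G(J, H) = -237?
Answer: -325/237 ≈ -1.3713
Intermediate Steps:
b(d, p) = 927 - p
b(892, 602)/G(221, -946) = (927 - 1*602)/(-237) = (927 - 602)*(-1/237) = 325*(-1/237) = -325/237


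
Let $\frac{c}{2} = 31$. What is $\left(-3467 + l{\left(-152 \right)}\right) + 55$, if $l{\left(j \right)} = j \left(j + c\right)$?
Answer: $10268$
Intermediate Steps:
$c = 62$ ($c = 2 \cdot 31 = 62$)
$l{\left(j \right)} = j \left(62 + j\right)$ ($l{\left(j \right)} = j \left(j + 62\right) = j \left(62 + j\right)$)
$\left(-3467 + l{\left(-152 \right)}\right) + 55 = \left(-3467 - 152 \left(62 - 152\right)\right) + 55 = \left(-3467 - -13680\right) + 55 = \left(-3467 + 13680\right) + 55 = 10213 + 55 = 10268$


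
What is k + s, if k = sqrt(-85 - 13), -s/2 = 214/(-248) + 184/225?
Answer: 1259/13950 + 7*I*sqrt(2) ≈ 0.090251 + 9.8995*I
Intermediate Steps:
s = 1259/13950 (s = -2*(214/(-248) + 184/225) = -2*(214*(-1/248) + 184*(1/225)) = -2*(-107/124 + 184/225) = -2*(-1259/27900) = 1259/13950 ≈ 0.090251)
k = 7*I*sqrt(2) (k = sqrt(-98) = 7*I*sqrt(2) ≈ 9.8995*I)
k + s = 7*I*sqrt(2) + 1259/13950 = 1259/13950 + 7*I*sqrt(2)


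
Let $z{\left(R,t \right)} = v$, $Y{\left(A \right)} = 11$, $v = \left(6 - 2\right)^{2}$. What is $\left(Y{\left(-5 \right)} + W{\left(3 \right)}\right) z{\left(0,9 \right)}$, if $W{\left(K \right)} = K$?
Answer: $224$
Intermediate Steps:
$v = 16$ ($v = \left(6 - 2\right)^{2} = 4^{2} = 16$)
$z{\left(R,t \right)} = 16$
$\left(Y{\left(-5 \right)} + W{\left(3 \right)}\right) z{\left(0,9 \right)} = \left(11 + 3\right) 16 = 14 \cdot 16 = 224$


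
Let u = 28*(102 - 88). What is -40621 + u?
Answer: -40229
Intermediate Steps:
u = 392 (u = 28*14 = 392)
-40621 + u = -40621 + 392 = -40229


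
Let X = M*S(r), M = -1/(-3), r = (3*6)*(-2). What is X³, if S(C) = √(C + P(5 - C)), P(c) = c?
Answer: 5*√5/27 ≈ 0.41409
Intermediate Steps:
r = -36 (r = 18*(-2) = -36)
S(C) = √5 (S(C) = √(C + (5 - C)) = √5)
M = ⅓ (M = -1*(-⅓) = ⅓ ≈ 0.33333)
X = √5/3 ≈ 0.74536
X³ = (√5/3)³ = 5*√5/27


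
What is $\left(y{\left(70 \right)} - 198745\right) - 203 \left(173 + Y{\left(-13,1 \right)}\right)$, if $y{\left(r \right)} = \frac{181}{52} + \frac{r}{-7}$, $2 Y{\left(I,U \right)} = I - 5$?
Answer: $- \frac{12066263}{52} \approx -2.3204 \cdot 10^{5}$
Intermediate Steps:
$Y{\left(I,U \right)} = - \frac{5}{2} + \frac{I}{2}$ ($Y{\left(I,U \right)} = \frac{I - 5}{2} = \frac{-5 + I}{2} = - \frac{5}{2} + \frac{I}{2}$)
$y{\left(r \right)} = \frac{181}{52} - \frac{r}{7}$ ($y{\left(r \right)} = 181 \cdot \frac{1}{52} + r \left(- \frac{1}{7}\right) = \frac{181}{52} - \frac{r}{7}$)
$\left(y{\left(70 \right)} - 198745\right) - 203 \left(173 + Y{\left(-13,1 \right)}\right) = \left(\left(\frac{181}{52} - 10\right) - 198745\right) - 203 \left(173 + \left(- \frac{5}{2} + \frac{1}{2} \left(-13\right)\right)\right) = \left(\left(\frac{181}{52} - 10\right) - 198745\right) - 203 \left(173 - 9\right) = \left(- \frac{339}{52} - 198745\right) - 203 \left(173 - 9\right) = - \frac{10335079}{52} - 33292 = - \frac{12066263}{52}$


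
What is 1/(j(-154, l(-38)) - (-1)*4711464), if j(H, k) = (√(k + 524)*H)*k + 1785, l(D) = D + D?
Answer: 4713249/22153347476033 - 93632*√7/22153347476033 ≈ 2.0157e-7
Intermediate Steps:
l(D) = 2*D
j(H, k) = 1785 + H*k*√(524 + k) (j(H, k) = (√(524 + k)*H)*k + 1785 = (H*√(524 + k))*k + 1785 = H*k*√(524 + k) + 1785 = 1785 + H*k*√(524 + k))
1/(j(-154, l(-38)) - (-1)*4711464) = 1/((1785 - 154*2*(-38)*√(524 + 2*(-38))) - (-1)*4711464) = 1/((1785 - 154*(-76)*√(524 - 76)) - 1*(-4711464)) = 1/((1785 - 154*(-76)*√448) + 4711464) = 1/((1785 - 154*(-76)*8*√7) + 4711464) = 1/((1785 + 93632*√7) + 4711464) = 1/(4713249 + 93632*√7)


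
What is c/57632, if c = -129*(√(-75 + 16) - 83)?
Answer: 10707/57632 - 129*I*√59/57632 ≈ 0.18578 - 0.017193*I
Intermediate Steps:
c = 10707 - 129*I*√59 (c = -129*(√(-59) - 83) = -129*(I*√59 - 83) = -129*(-83 + I*√59) = 10707 - 129*I*√59 ≈ 10707.0 - 990.87*I)
c/57632 = (10707 - 129*I*√59)/57632 = (10707 - 129*I*√59)*(1/57632) = 10707/57632 - 129*I*√59/57632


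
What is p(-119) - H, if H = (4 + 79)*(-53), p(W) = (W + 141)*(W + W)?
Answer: -837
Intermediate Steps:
p(W) = 2*W*(141 + W) (p(W) = (141 + W)*(2*W) = 2*W*(141 + W))
H = -4399 (H = 83*(-53) = -4399)
p(-119) - H = 2*(-119)*(141 - 119) - 1*(-4399) = 2*(-119)*22 + 4399 = -5236 + 4399 = -837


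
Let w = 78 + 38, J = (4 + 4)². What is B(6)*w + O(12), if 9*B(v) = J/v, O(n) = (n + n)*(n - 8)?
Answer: 6304/27 ≈ 233.48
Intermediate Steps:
J = 64 (J = 8² = 64)
O(n) = 2*n*(-8 + n) (O(n) = (2*n)*(-8 + n) = 2*n*(-8 + n))
w = 116
B(v) = 64/(9*v) (B(v) = (64/v)/9 = 64/(9*v))
B(6)*w + O(12) = ((64/9)/6)*116 + 2*12*(-8 + 12) = ((64/9)*(⅙))*116 + 2*12*4 = (32/27)*116 + 96 = 3712/27 + 96 = 6304/27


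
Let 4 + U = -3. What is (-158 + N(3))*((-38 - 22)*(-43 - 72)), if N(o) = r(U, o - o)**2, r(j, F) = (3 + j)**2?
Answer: 676200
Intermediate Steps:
U = -7 (U = -4 - 3 = -7)
N(o) = 256 (N(o) = ((3 - 7)**2)**2 = ((-4)**2)**2 = 16**2 = 256)
(-158 + N(3))*((-38 - 22)*(-43 - 72)) = (-158 + 256)*((-38 - 22)*(-43 - 72)) = 98*(-60*(-115)) = 98*6900 = 676200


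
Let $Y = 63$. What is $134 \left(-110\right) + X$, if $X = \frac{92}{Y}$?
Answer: $- \frac{928528}{63} \approx -14739.0$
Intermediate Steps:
$X = \frac{92}{63} \approx 1.4603$
$134 \left(-110\right) + X = 134 \left(-110\right) + \frac{92}{63} = -14740 + \frac{92}{63} = - \frac{928528}{63}$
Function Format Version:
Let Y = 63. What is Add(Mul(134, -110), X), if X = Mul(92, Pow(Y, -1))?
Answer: Rational(-928528, 63) ≈ -14739.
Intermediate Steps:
X = Rational(92, 63) (X = Mul(92, Pow(63, -1)) = Mul(92, Rational(1, 63)) = Rational(92, 63) ≈ 1.4603)
Add(Mul(134, -110), X) = Add(Mul(134, -110), Rational(92, 63)) = Add(-14740, Rational(92, 63)) = Rational(-928528, 63)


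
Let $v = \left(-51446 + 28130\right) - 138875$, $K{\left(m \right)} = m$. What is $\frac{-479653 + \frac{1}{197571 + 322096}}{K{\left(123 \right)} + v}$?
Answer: $\frac{124629917775}{42110695678} \approx 2.9596$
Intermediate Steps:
$v = -162191$ ($v = -23316 - 138875 = -162191$)
$\frac{-479653 + \frac{1}{197571 + 322096}}{K{\left(123 \right)} + v} = \frac{-479653 + \frac{1}{197571 + 322096}}{123 - 162191} = \frac{-479653 + \frac{1}{519667}}{-162068} = \left(-479653 + \frac{1}{519667}\right) \left(- \frac{1}{162068}\right) = \left(- \frac{249259835550}{519667}\right) \left(- \frac{1}{162068}\right) = \frac{124629917775}{42110695678}$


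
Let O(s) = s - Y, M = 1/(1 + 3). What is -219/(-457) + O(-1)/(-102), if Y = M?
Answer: 91637/186456 ≈ 0.49147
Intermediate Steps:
M = ¼ (M = 1/4 = ¼ ≈ 0.25000)
Y = ¼ ≈ 0.25000
O(s) = -¼ + s (O(s) = s - 1*¼ = s - ¼ = -¼ + s)
-219/(-457) + O(-1)/(-102) = -219/(-457) + (-¼ - 1)/(-102) = -219*(-1/457) - 5/4*(-1/102) = 219/457 + 5/408 = 91637/186456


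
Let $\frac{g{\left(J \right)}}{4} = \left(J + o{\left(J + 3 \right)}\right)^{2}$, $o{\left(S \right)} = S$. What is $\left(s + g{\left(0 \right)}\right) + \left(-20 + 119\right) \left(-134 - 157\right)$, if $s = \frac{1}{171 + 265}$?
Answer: $- \frac{12545027}{436} \approx -28773.0$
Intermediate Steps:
$s = \frac{1}{436} \approx 0.0022936$
$g{\left(J \right)} = 4 \left(3 + 2 J\right)^{2}$ ($g{\left(J \right)} = 4 \left(J + \left(J + 3\right)\right)^{2} = 4 \left(J + \left(3 + J\right)\right)^{2} = 4 \left(3 + 2 J\right)^{2}$)
$\left(s + g{\left(0 \right)}\right) + \left(-20 + 119\right) \left(-134 - 157\right) = \left(\frac{1}{436} + 4 \left(3 + 2 \cdot 0\right)^{2}\right) + \left(-20 + 119\right) \left(-134 - 157\right) = \left(\frac{1}{436} + 4 \left(3 + 0\right)^{2}\right) + 99 \left(-291\right) = \left(\frac{1}{436} + 4 \cdot 3^{2}\right) - 28809 = \left(\frac{1}{436} + 4 \cdot 9\right) - 28809 = \left(\frac{1}{436} + 36\right) - 28809 = \frac{15697}{436} - 28809 = - \frac{12545027}{436}$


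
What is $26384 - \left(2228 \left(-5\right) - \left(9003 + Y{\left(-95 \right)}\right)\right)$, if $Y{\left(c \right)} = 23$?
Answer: $46550$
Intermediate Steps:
$26384 - \left(2228 \left(-5\right) - \left(9003 + Y{\left(-95 \right)}\right)\right) = 26384 - \left(2228 \left(-5\right) - \left(9003 + 23\right)\right) = 26384 - \left(-11140 - 9026\right) = 26384 - -20166 = 26384 + 20166 = 46550$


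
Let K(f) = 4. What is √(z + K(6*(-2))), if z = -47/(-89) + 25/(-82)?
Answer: 7*√4590442/7298 ≈ 2.0550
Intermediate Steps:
z = 1629/7298 (z = -47*(-1/89) + 25*(-1/82) = 47/89 - 25/82 = 1629/7298 ≈ 0.22321)
√(z + K(6*(-2))) = √(1629/7298 + 4) = √(30821/7298) = 7*√4590442/7298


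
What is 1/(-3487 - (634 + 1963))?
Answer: -1/6084 ≈ -0.00016437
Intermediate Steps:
1/(-3487 - (634 + 1963)) = 1/(-3487 - 1*2597) = 1/(-3487 - 2597) = 1/(-6084) = -1/6084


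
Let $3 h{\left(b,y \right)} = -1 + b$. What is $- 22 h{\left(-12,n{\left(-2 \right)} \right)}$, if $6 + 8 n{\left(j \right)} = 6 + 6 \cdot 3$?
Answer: $\frac{286}{3} \approx 95.333$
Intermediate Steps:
$n{\left(j \right)} = \frac{9}{4}$ ($n{\left(j \right)} = - \frac{3}{4} + \frac{6 + 6 \cdot 3}{8} = - \frac{3}{4} + \frac{6 + 18}{8} = - \frac{3}{4} + \frac{1}{8} \cdot 24 = - \frac{3}{4} + 3 = \frac{9}{4}$)
$h{\left(b,y \right)} = - \frac{1}{3} + \frac{b}{3}$ ($h{\left(b,y \right)} = \frac{-1 + b}{3} = - \frac{1}{3} + \frac{b}{3}$)
$- 22 h{\left(-12,n{\left(-2 \right)} \right)} = - 22 \left(- \frac{1}{3} + \frac{1}{3} \left(-12\right)\right) = - 22 \left(- \frac{1}{3} - 4\right) = \left(-22\right) \left(- \frac{13}{3}\right) = \frac{286}{3}$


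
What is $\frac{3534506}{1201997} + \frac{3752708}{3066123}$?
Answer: $\frac{15347973898114}{3685470647631} \approx 4.1645$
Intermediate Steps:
$\frac{3534506}{1201997} + \frac{3752708}{3066123} = \frac{15347973898114}{3685470647631}$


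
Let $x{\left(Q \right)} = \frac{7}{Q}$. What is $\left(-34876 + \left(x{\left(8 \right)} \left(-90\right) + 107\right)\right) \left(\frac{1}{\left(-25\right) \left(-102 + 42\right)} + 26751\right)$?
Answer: $- \frac{5593273100891}{6000} \approx -9.3221 \cdot 10^{8}$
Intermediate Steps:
$\left(-34876 + \left(x{\left(8 \right)} \left(-90\right) + 107\right)\right) \left(\frac{1}{\left(-25\right) \left(-102 + 42\right)} + 26751\right) = \left(-34876 + \left(\frac{7}{8} \left(-90\right) + 107\right)\right) \left(\frac{1}{\left(-25\right) \left(-102 + 42\right)} + 26751\right) = \left(-34876 + \left(7 \cdot \frac{1}{8} \left(-90\right) + 107\right)\right) \left(\frac{1}{\left(-25\right) \left(-60\right)} + 26751\right) = \left(-34876 + \left(\frac{7}{8} \left(-90\right) + 107\right)\right) \left(\frac{1}{1500} + 26751\right) = \left(-34876 + \left(- \frac{315}{4} + 107\right)\right) \left(\frac{1}{1500} + 26751\right) = \left(-34876 + \frac{113}{4}\right) \frac{40126501}{1500} = \left(- \frac{139391}{4}\right) \frac{40126501}{1500} = - \frac{5593273100891}{6000}$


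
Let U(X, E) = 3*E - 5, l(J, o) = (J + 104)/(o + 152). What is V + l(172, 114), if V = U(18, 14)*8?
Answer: 39506/133 ≈ 297.04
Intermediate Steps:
l(J, o) = (104 + J)/(152 + o)
U(X, E) = -5 + 3*E
V = 296 (V = (-5 + 3*14)*8 = (-5 + 42)*8 = 37*8 = 296)
V + l(172, 114) = 296 + (104 + 172)/(152 + 114) = 296 + 276/266 = 296 + (1/266)*276 = 296 + 138/133 = 39506/133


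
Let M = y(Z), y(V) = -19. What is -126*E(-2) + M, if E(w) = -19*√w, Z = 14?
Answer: -19 + 2394*I*√2 ≈ -19.0 + 3385.6*I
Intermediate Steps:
M = -19
-126*E(-2) + M = -(-2394)*√(-2) - 19 = -(-2394)*I*√2 - 19 = 2394*I*√2 - 19 = -19 + 2394*I*√2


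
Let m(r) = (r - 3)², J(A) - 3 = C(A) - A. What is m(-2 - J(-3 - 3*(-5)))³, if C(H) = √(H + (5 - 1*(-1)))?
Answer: 156808 - 110880*√2 ≈ 0.00020407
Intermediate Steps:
C(H) = √(6 + H) (C(H) = √(H + (5 + 1)) = √(H + 6) = √(6 + H))
J(A) = 3 + √(6 + A) - A (J(A) = 3 + (√(6 + A) - A) = 3 + √(6 + A) - A)
m(r) = (-3 + r)²
m(-2 - J(-3 - 3*(-5)))³ = ((-3 + (-2 - (3 + √(6 + (-3 - 3*(-5))) - (-3 - 3*(-5)))))²)³ = ((-3 + (-2 - (3 + √(6 + (-3 - (-15))) - (-3 - (-15)))))²)³ = ((-3 + (-2 - (3 + √(6 + (-3 - 1*(-15))) - (-3 - 1*(-15)))))²)³ = ((-3 + (-2 - (3 + √(6 + (-3 + 15)) - (-3 + 15))))²)³ = ((-3 + (-2 - (3 + √(6 + 12) - 1*12)))²)³ = ((-3 + (-2 - (3 + √18 - 12)))²)³ = ((-3 + (-2 - (3 + 3*√2 - 12)))²)³ = ((-3 + (-2 - (-9 + 3*√2)))²)³ = ((-3 + (-2 + (9 - 3*√2)))²)³ = ((-3 + (7 - 3*√2))²)³ = ((4 - 3*√2)²)³ = (4 - 3*√2)⁶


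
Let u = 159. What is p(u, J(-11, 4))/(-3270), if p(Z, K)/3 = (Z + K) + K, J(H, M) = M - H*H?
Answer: 15/218 ≈ 0.068807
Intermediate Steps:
J(H, M) = M - H**2
p(Z, K) = 3*Z + 6*K (p(Z, K) = 3*((Z + K) + K) = 3*((K + Z) + K) = 3*(Z + 2*K) = 3*Z + 6*K)
p(u, J(-11, 4))/(-3270) = (3*159 + 6*(4 - 1*(-11)**2))/(-3270) = (477 + 6*(4 - 1*121))*(-1/3270) = (477 + 6*(4 - 121))*(-1/3270) = (477 + 6*(-117))*(-1/3270) = (477 - 702)*(-1/3270) = -225*(-1/3270) = 15/218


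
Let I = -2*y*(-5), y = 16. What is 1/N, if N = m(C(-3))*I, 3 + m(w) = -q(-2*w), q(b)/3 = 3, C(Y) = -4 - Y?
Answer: -1/1920 ≈ -0.00052083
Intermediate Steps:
q(b) = 9 (q(b) = 3*3 = 9)
m(w) = -12 (m(w) = -3 - 1*9 = -3 - 9 = -12)
I = 160 (I = -2*16*(-5) = -32*(-5) = 160)
N = -1920 (N = -12*160 = -1920)
1/N = 1/(-1920) = -1/1920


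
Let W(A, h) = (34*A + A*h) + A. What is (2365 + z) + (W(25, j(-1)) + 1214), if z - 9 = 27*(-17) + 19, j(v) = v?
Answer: 3998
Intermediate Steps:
W(A, h) = 35*A + A*h
z = -431 (z = 9 + (27*(-17) + 19) = 9 + (-459 + 19) = 9 - 440 = -431)
(2365 + z) + (W(25, j(-1)) + 1214) = (2365 - 431) + (25*(35 - 1) + 1214) = 1934 + (25*34 + 1214) = 1934 + (850 + 1214) = 1934 + 2064 = 3998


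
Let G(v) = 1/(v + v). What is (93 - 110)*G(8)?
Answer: -17/16 ≈ -1.0625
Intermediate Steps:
G(v) = 1/(2*v)
(93 - 110)*G(8) = (93 - 110)*((½)/8) = -17/(2*8) = -17*1/16 = -17/16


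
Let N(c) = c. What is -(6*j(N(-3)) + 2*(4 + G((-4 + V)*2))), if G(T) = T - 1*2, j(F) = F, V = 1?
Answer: 26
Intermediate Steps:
G(T) = -2 + T (G(T) = T - 2 = -2 + T)
-(6*j(N(-3)) + 2*(4 + G((-4 + V)*2))) = -(6*(-3) + 2*(4 + (-2 + (-4 + 1)*2))) = -(-18 + 2*(4 + (-2 - 3*2))) = -(-18 + 2*(4 + (-2 - 6))) = -(-18 + 2*(4 - 8)) = -(-18 + 2*(-4)) = -(-18 - 8) = -1*(-26) = 26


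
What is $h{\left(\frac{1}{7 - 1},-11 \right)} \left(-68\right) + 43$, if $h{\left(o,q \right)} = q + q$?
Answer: $1539$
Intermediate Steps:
$h{\left(o,q \right)} = 2 q$
$h{\left(\frac{1}{7 - 1},-11 \right)} \left(-68\right) + 43 = 2 \left(-11\right) \left(-68\right) + 43 = \left(-22\right) \left(-68\right) + 43 = 1496 + 43 = 1539$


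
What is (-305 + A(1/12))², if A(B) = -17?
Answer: 103684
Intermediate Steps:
(-305 + A(1/12))² = (-305 - 17)² = (-322)² = 103684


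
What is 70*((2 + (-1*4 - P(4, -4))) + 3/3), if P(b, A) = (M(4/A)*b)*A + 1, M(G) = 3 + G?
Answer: 2100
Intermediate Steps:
P(b, A) = 1 + A*b*(3 + 4/A) (P(b, A) = ((3 + 4/A)*b)*A + 1 = (b*(3 + 4/A))*A + 1 = A*b*(3 + 4/A) + 1 = 1 + A*b*(3 + 4/A))
70*((2 + (-1*4 - P(4, -4))) + 3/3) = 70*((2 + (-1*4 - (1 + 4*(4 + 3*(-4))))) + 3/3) = 70*((2 + (-4 - (1 + 4*(4 - 12)))) + 3*(⅓)) = 70*((2 + (-4 - (1 + 4*(-8)))) + 1) = 70*((2 + (-4 - (1 - 32))) + 1) = 70*((2 + (-4 - 1*(-31))) + 1) = 70*((2 + (-4 + 31)) + 1) = 70*((2 + 27) + 1) = 70*(29 + 1) = 70*30 = 2100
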